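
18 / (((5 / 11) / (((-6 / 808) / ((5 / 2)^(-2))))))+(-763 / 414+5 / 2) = -197507 / 167256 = -1.18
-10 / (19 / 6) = -60 / 19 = -3.16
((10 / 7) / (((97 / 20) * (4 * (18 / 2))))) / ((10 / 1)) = 5 / 6111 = 0.00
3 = 3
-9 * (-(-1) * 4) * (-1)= 36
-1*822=-822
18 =18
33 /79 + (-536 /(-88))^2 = 358624 /9559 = 37.52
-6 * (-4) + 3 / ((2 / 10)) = 39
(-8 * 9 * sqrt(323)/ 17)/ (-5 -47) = 18 * sqrt(323)/ 221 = 1.46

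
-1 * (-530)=530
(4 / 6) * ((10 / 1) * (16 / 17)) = 320 / 51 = 6.27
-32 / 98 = -16 / 49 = -0.33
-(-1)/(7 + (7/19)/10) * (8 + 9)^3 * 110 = 102681700/1337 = 76800.07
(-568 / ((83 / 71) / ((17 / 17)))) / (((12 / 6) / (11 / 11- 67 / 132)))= -327665 / 2739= -119.63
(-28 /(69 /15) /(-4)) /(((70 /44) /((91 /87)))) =2002 /2001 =1.00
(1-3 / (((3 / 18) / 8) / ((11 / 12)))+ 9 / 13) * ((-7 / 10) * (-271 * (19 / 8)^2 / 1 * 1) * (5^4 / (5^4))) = -139432.69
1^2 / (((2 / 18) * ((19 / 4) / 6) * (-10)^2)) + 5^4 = 296929 / 475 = 625.11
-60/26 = -30/13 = -2.31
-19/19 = -1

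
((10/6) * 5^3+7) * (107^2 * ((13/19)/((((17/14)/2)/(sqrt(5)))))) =8334872 * sqrt(5)/3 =6212446.79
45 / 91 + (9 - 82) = -6598 / 91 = -72.51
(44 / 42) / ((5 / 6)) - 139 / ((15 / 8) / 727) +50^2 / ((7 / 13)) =-5171336 / 105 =-49250.82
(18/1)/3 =6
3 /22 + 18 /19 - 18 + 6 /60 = -17573 /1045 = -16.82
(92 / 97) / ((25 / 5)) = 0.19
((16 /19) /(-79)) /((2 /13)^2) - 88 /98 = -99168 /73549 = -1.35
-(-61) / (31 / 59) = 3599 / 31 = 116.10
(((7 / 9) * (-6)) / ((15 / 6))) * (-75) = 140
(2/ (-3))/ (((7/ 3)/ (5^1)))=-10/ 7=-1.43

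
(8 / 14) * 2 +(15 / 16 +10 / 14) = 313 / 112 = 2.79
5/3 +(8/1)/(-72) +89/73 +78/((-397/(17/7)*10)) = 24894994/9129015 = 2.73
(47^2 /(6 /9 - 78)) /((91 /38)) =-125913 /10556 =-11.93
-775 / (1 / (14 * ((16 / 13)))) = -13353.85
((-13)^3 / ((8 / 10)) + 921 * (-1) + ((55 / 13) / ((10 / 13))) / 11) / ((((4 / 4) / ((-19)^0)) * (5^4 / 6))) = -44001 / 1250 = -35.20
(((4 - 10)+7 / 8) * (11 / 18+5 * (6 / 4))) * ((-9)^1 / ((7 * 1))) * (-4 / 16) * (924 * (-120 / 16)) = 1481535 / 16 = 92595.94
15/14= 1.07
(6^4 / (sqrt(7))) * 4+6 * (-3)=-18+5184 * sqrt(7) / 7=1941.37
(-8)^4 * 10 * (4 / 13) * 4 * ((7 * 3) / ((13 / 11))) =151388160 / 169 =895787.93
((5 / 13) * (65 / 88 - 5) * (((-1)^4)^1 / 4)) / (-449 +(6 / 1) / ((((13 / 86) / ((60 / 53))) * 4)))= 99375 / 106170592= 0.00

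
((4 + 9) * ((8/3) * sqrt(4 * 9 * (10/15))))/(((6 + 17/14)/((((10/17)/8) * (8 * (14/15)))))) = 81536 * sqrt(6)/15453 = 12.92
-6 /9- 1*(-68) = 202 /3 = 67.33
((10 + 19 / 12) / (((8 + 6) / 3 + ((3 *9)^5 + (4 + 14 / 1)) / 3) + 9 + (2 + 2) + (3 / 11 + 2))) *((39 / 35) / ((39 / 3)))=4587 / 22097436620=0.00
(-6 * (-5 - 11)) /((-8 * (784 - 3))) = -0.02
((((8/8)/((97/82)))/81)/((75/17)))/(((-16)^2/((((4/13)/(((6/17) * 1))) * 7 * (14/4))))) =580601/2941660800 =0.00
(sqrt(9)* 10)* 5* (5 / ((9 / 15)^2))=6250 / 3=2083.33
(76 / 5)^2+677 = 22701 / 25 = 908.04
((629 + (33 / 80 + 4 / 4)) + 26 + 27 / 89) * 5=4675817 / 1424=3283.58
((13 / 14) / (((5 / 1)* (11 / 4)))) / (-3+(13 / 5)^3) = 325 / 70147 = 0.00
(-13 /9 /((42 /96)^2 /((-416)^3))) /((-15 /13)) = -3114631430144 /6615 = -470843753.61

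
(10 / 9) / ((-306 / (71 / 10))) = -71 / 2754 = -0.03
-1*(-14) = 14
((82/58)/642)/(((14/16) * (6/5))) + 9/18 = 196309/390978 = 0.50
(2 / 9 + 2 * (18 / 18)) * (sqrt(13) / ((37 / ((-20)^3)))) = -160000 * sqrt(13) / 333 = -1732.40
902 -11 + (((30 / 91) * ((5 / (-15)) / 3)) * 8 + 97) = 269644 / 273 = 987.71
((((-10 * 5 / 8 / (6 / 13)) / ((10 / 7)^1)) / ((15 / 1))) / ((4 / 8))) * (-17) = 1547 / 72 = 21.49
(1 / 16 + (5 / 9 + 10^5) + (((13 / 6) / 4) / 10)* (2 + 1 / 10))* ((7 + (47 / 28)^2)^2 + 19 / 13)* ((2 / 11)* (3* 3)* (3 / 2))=1688803997631035667 / 70316646400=24017129.43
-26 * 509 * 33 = -436722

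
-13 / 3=-4.33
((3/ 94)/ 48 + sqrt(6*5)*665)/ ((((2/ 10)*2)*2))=5/ 6016 + 3325*sqrt(30)/ 4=4552.94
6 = 6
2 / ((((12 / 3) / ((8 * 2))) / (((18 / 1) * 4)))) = 576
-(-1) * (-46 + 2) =-44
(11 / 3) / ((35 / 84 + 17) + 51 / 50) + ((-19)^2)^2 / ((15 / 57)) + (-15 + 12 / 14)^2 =495420.02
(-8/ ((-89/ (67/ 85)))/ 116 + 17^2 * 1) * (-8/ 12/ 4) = -21134133/ 438770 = -48.17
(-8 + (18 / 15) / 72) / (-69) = 479 / 4140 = 0.12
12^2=144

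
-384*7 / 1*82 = -220416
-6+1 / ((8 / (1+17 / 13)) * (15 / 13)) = -23 / 4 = -5.75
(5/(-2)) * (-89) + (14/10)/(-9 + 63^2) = 4405507/19800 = 222.50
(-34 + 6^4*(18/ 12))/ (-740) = -191/ 74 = -2.58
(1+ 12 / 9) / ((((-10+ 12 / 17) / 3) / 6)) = -357 / 79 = -4.52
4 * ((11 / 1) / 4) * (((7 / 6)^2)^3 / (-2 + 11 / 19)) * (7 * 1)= -172120487 / 1259712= -136.63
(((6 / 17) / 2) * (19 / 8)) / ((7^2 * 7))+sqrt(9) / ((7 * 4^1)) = 5055 / 46648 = 0.11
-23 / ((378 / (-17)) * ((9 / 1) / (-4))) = -782 / 1701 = -0.46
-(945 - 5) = -940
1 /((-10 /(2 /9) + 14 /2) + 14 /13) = -13 /480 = -0.03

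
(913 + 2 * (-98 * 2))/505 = 521/505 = 1.03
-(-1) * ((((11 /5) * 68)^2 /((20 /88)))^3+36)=1864994818946017681972 /1953125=954877347300361.05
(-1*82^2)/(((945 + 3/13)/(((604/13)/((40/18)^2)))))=-6853437/102400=-66.93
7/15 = 0.47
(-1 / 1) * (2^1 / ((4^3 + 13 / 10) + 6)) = -20 / 713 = -0.03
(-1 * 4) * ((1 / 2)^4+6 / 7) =-103 / 28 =-3.68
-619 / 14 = -44.21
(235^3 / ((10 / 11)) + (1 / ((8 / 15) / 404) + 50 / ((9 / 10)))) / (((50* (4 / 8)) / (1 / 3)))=25697656 / 135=190353.01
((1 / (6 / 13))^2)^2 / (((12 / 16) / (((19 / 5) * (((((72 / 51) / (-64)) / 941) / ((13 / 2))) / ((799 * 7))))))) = -41743 / 579773512080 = -0.00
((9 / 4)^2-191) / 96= -2975 / 1536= -1.94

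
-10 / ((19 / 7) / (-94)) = 6580 / 19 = 346.32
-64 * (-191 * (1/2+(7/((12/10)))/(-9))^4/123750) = 1564672/32882911875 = 0.00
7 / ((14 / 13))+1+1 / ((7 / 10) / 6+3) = 2925 / 374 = 7.82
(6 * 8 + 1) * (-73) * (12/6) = -7154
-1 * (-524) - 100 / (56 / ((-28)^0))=7311 / 14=522.21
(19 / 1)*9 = 171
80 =80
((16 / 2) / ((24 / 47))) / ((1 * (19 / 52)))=2444 / 57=42.88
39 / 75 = 13 / 25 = 0.52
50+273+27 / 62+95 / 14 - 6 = 70356 / 217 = 324.22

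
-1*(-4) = 4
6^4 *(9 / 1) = 11664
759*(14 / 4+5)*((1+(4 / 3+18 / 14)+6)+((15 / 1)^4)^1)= 4573369427 / 14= 326669244.79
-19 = -19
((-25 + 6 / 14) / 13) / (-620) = 43 / 14105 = 0.00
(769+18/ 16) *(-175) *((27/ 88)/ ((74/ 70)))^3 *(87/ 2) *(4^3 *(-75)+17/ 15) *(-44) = -30263707046.33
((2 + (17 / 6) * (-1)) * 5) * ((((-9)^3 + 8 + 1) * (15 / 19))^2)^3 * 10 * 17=-1124035978752000000000000000 / 47045881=-23892335627682261917.89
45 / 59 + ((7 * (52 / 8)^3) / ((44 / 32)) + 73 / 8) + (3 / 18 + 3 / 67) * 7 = 1409.46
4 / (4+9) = 4 / 13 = 0.31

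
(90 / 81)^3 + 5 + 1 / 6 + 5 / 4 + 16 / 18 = 25303 / 2916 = 8.68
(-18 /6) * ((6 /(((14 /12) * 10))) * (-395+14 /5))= 105894 /175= 605.11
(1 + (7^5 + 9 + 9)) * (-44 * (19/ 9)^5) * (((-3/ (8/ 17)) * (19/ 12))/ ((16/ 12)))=74014038411511/ 314928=235018919.92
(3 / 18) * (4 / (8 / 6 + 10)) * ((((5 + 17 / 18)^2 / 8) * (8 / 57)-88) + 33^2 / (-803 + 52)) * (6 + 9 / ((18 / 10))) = -13552293007 / 235780956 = -57.48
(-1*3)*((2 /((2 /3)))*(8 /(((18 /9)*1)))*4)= -144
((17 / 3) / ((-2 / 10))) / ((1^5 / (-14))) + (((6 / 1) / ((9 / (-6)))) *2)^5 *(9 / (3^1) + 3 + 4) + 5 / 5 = -981847 / 3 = -327282.33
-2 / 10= -1 / 5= -0.20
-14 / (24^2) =-0.02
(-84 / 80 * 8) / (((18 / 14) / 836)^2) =-479442656 / 135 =-3551427.08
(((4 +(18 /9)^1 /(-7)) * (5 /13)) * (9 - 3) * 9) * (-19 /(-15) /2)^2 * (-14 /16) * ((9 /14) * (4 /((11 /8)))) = -19494 /385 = -50.63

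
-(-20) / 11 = 20 / 11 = 1.82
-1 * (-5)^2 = -25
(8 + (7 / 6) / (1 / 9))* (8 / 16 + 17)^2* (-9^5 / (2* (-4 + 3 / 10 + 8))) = -13381979625 / 344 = -38901103.56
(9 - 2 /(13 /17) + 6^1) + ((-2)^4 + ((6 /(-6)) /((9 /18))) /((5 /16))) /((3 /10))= 577 /13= 44.38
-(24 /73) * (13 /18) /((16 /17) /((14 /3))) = -1547 /1314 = -1.18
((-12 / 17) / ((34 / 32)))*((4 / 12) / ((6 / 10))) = -320 / 867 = -0.37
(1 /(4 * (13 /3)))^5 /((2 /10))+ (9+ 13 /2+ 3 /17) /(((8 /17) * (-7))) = -12665538311 /2661428224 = -4.76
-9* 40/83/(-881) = 360/73123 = 0.00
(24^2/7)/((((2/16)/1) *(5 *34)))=2304/595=3.87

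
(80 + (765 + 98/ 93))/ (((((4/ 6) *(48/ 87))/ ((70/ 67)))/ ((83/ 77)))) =86086355/ 33232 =2590.47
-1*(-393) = 393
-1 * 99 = -99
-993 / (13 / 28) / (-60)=2317 / 65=35.65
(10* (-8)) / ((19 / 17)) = -1360 / 19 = -71.58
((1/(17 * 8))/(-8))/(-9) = 1/9792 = 0.00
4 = 4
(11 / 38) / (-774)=-11 / 29412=-0.00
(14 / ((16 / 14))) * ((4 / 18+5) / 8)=2303 / 288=8.00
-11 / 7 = -1.57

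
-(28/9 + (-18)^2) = -327.11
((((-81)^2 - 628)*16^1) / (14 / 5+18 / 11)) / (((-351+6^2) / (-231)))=2871572 / 183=15691.65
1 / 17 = 0.06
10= 10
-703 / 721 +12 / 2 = 3623 / 721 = 5.02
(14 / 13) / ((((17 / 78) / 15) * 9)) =8.24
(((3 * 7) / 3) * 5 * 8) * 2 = 560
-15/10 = -3/2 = -1.50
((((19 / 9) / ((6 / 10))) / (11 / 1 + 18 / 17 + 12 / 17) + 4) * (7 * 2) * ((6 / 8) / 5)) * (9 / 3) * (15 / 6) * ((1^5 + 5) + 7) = 325663 / 372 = 875.44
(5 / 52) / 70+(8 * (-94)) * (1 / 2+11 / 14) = -100553 / 104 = -966.86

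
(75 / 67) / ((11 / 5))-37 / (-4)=28769 / 2948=9.76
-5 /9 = -0.56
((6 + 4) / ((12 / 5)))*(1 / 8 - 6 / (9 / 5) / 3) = -1775 / 432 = -4.11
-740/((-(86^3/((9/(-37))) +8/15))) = -8325/29417584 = -0.00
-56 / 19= -2.95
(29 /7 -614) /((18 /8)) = -5692 /21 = -271.05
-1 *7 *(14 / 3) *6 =-196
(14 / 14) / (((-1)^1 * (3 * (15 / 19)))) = -19 / 45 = -0.42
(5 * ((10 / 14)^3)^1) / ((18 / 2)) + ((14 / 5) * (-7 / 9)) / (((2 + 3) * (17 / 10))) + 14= 406603 / 29155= 13.95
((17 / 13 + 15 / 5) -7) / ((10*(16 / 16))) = -7 / 26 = -0.27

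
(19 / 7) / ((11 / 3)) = 57 / 77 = 0.74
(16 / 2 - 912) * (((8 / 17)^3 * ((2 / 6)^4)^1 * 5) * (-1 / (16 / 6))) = 289280 / 132651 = 2.18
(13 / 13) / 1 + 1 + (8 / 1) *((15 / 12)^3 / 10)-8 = -71 / 16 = -4.44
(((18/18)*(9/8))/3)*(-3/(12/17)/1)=-51/32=-1.59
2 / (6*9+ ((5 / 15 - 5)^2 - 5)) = 18 / 637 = 0.03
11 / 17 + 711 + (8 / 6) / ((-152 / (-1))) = 1379189 / 1938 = 711.66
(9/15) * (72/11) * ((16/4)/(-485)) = -864/26675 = -0.03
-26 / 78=-1 / 3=-0.33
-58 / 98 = -29 / 49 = -0.59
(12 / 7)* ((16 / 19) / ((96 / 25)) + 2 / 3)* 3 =606 / 133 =4.56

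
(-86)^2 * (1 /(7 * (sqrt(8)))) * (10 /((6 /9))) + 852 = 852 + 27735 * sqrt(2) /7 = 6455.32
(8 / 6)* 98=392 / 3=130.67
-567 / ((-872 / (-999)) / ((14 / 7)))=-566433 / 436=-1299.16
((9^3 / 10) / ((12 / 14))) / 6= 567 / 40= 14.18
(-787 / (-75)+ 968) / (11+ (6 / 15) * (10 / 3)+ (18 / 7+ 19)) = 513709 / 17800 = 28.86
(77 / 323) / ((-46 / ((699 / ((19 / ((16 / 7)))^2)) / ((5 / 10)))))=-1968384 / 18773083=-0.10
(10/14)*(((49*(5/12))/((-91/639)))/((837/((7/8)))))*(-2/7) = 1775/58032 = 0.03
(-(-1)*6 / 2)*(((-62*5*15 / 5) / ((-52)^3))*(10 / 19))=6975 / 667888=0.01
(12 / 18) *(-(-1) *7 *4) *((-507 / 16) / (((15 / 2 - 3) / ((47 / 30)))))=-205.93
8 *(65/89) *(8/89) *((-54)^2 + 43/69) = 837187520/546549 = 1531.77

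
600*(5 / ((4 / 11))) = 8250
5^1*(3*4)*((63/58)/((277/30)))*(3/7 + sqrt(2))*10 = 243000/8033 + 567000*sqrt(2)/8033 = 130.07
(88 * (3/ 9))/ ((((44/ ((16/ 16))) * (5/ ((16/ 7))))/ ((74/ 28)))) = 592/ 735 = 0.81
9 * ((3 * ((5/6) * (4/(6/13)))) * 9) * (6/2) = 5265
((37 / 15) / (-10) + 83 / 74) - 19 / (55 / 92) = -943432 / 30525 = -30.91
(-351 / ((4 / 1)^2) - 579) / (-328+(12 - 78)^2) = -9615 / 64448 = -0.15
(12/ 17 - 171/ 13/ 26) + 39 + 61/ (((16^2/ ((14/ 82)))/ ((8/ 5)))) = 740023811/ 18846880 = 39.27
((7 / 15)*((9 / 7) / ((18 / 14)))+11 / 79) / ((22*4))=0.01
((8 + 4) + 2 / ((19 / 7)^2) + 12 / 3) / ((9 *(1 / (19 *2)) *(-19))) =-3916 / 1083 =-3.62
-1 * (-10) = 10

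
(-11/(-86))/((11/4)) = 2/43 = 0.05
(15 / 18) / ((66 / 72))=10 / 11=0.91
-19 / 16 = -1.19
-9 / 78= -3 / 26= -0.12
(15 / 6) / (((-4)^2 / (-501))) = -2505 / 32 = -78.28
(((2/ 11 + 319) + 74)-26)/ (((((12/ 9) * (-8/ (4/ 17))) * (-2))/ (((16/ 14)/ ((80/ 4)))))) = 0.23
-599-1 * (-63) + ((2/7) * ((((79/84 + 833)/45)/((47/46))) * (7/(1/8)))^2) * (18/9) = 165985168037656/281813175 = 588990.09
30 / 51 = 10 / 17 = 0.59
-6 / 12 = -1 / 2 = -0.50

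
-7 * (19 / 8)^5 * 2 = -17332693 / 16384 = -1057.90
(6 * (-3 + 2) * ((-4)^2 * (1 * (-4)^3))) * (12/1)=73728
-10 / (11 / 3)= -30 / 11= -2.73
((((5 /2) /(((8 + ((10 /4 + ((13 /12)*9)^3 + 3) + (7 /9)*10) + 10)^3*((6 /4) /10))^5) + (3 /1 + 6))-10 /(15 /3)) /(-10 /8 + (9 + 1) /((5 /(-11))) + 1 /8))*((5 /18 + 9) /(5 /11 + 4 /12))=-3451355173196515986849226972741252407295902607607267254455678872407178286739643808374018474 /968252880263351071044294758858703480777654362015074682629799038177621161860886822948035745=-3.56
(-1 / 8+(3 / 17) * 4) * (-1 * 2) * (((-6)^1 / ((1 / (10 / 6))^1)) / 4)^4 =-49375 / 1088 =-45.38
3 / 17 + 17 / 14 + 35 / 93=39113 / 22134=1.77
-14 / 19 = -0.74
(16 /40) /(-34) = -1 /85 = -0.01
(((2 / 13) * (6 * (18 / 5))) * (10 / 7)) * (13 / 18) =3.43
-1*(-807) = 807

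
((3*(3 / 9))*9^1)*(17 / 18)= 17 / 2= 8.50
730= 730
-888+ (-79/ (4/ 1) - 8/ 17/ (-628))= -9691131/ 10676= -907.75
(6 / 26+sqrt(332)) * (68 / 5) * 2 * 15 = 1224 / 13+816 * sqrt(83) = 7528.27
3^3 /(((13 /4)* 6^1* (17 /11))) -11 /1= -2233 /221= -10.10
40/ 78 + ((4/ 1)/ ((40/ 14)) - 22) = -3917/ 195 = -20.09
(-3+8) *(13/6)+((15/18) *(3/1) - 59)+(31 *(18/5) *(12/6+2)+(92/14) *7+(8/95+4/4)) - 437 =3083/285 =10.82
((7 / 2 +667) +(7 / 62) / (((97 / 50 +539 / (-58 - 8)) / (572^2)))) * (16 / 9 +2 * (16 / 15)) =-4469166328 / 217155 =-20580.54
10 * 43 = 430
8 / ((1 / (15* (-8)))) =-960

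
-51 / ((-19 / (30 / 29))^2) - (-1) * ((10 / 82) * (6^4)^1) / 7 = 22.43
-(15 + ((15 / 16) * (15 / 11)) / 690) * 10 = -607275 / 4048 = -150.02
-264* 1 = -264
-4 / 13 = -0.31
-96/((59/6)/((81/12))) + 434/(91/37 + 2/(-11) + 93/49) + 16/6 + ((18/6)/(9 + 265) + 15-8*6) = 5193976577/673103742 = 7.72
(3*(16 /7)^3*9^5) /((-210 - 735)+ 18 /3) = -241864704 /107359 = -2252.86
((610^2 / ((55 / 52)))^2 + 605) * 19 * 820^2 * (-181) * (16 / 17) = -554071592183437145568000 / 2057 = -269359062801865408637.82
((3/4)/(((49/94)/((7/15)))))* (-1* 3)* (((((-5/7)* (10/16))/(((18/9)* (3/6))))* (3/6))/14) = 0.03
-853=-853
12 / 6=2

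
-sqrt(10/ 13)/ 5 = -sqrt(130)/ 65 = -0.18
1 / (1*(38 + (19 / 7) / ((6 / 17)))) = 42 / 1919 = 0.02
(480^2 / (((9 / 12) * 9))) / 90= 379.26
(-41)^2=1681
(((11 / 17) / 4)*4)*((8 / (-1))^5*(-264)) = 95158272 / 17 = 5597545.41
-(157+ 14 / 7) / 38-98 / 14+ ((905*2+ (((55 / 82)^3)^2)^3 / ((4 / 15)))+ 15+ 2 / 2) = 3875218205245370361327978007802864226349 / 2135319839646001557951702232883789824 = 1814.82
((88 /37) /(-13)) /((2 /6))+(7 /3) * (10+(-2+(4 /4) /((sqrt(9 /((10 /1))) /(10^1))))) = 26144 /1443+70 * sqrt(10) /9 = 42.71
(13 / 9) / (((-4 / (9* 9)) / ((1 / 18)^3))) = -13 / 2592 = -0.01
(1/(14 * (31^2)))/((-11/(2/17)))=-1/1257949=-0.00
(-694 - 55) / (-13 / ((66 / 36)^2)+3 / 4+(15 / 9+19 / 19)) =1087548 / 655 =1660.38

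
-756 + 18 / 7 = -5274 / 7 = -753.43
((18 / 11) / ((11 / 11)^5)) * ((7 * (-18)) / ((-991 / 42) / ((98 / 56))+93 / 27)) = 1000188 / 48697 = 20.54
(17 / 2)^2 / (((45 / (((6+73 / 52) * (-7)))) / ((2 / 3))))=-155771 / 2808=-55.47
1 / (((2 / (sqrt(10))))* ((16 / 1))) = sqrt(10) / 32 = 0.10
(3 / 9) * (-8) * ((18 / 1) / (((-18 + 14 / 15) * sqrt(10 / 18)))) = 27 * sqrt(5) / 16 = 3.77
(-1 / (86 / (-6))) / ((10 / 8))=12 / 215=0.06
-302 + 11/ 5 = -299.80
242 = 242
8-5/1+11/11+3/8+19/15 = 677/120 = 5.64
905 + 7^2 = 954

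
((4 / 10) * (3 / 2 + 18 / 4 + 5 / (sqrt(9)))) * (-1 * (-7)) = 322 / 15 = 21.47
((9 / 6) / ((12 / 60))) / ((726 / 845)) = 4225 / 484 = 8.73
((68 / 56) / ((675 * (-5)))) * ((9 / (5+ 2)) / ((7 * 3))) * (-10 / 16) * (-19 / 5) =-323 / 6174000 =-0.00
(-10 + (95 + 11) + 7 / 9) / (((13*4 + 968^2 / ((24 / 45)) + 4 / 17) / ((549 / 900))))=14807 / 440683200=0.00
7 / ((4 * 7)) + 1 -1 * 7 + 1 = -19 / 4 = -4.75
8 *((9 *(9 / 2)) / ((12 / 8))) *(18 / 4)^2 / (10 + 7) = 4374 / 17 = 257.29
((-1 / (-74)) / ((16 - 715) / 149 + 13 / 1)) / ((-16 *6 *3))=-149 / 26384256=-0.00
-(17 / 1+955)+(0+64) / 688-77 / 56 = -334809 / 344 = -973.28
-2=-2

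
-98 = -98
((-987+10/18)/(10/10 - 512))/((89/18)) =0.39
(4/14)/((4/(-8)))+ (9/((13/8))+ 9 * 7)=6185/91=67.97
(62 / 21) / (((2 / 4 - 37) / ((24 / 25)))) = -992 / 12775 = -0.08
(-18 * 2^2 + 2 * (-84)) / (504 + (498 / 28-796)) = 3360 / 3839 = 0.88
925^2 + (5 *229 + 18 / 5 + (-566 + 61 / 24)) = 102745217 / 120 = 856210.14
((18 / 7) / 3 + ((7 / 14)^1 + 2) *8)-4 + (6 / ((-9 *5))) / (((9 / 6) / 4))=16.50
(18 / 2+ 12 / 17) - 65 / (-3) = 1600 / 51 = 31.37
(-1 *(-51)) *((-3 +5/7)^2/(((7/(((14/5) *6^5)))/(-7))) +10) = -203029062/35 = -5800830.34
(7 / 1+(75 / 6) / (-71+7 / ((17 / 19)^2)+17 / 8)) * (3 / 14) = 1.46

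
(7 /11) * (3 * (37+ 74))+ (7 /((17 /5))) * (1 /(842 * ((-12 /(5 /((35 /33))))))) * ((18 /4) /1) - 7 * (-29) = 522627323 /1259632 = 414.90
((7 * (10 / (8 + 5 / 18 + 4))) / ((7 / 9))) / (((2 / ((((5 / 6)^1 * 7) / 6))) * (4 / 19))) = 29925 / 1768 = 16.93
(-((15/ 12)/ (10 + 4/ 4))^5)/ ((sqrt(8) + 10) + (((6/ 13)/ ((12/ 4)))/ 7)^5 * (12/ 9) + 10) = -5476164162907982507315625/ 5664295358405126941144369682432 + 1095232832207177214403125 * sqrt(2)/ 11328590716810253882288739364864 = -0.00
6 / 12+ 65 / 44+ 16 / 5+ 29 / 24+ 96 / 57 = 202391 / 25080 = 8.07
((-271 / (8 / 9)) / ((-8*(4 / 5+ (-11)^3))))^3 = -2487813875 / 105796971790336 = -0.00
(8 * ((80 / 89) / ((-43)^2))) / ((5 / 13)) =1664 / 164561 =0.01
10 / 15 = 2 / 3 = 0.67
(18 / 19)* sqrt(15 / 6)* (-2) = -3.00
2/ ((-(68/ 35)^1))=-35/ 34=-1.03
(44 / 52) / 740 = 11 / 9620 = 0.00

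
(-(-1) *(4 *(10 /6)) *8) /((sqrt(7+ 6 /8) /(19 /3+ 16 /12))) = 7360 *sqrt(31) /279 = 146.88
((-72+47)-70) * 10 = -950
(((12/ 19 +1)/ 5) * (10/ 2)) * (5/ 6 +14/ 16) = 1271/ 456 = 2.79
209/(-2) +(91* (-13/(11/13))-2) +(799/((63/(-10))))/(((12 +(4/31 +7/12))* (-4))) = -3281778029/2184798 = -1502.10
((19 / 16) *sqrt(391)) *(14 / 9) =133 *sqrt(391) / 72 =36.53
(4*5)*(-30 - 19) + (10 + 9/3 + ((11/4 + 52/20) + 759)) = -4053/20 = -202.65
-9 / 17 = -0.53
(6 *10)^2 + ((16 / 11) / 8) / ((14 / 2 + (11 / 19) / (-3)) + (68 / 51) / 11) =2606419 / 724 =3600.03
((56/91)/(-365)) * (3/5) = -24/23725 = -0.00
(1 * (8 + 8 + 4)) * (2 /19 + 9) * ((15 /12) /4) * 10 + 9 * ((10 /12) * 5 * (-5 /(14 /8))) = 122875 /266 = 461.94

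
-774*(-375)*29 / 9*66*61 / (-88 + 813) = 5193540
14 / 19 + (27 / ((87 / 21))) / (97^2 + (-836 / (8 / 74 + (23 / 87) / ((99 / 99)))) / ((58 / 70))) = 0.74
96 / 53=1.81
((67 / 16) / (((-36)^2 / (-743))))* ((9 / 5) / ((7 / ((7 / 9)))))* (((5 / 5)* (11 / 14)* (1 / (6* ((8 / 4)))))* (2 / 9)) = -547591 / 78382080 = -0.01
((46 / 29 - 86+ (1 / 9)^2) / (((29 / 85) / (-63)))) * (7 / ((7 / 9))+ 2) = 1297605155 / 7569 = 171436.80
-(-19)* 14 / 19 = 14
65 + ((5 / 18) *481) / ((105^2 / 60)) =86957 / 1323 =65.73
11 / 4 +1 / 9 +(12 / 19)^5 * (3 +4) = 317743861 / 89139564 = 3.56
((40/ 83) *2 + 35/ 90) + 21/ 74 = 45232/ 27639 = 1.64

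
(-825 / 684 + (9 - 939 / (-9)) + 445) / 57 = 127025 / 12996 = 9.77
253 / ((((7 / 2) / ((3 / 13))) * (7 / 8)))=19.06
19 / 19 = 1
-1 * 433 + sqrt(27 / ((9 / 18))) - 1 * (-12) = -421 + 3 * sqrt(6) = -413.65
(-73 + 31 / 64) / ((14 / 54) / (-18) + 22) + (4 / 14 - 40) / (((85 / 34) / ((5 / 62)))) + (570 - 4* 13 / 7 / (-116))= 1216754681361 / 2151702560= 565.48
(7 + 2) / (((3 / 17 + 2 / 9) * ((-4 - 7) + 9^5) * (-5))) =-1377 / 18006590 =-0.00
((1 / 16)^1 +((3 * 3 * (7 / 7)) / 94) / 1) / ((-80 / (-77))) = 9163 / 60160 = 0.15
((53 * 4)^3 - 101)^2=90783298512729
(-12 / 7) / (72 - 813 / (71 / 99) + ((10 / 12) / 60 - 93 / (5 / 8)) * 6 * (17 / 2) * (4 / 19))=485640 / 753300037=0.00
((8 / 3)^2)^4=16777216 / 6561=2557.11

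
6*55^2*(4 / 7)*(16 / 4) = 290400 / 7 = 41485.71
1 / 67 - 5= -334 / 67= -4.99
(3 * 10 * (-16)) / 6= -80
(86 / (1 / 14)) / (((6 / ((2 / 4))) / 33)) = 3311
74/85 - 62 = -5196/85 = -61.13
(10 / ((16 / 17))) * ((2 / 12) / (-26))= -85 / 1248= -0.07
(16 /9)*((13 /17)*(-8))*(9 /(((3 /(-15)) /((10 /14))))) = 41600 /119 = 349.58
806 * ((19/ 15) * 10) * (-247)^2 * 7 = 13080085564/ 3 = 4360028521.33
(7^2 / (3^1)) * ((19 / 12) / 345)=931 / 12420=0.07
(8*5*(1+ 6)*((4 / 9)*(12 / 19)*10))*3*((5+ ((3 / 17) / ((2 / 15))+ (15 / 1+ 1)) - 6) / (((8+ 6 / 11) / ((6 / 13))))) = 410256000 / 197353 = 2078.79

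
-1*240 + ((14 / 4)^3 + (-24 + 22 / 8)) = -1747 / 8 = -218.38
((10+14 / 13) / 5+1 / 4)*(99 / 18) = 7051 / 520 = 13.56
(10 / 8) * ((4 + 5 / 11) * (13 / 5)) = 637 / 44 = 14.48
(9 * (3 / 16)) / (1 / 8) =27 / 2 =13.50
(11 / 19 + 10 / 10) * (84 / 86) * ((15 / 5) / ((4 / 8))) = 7560 / 817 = 9.25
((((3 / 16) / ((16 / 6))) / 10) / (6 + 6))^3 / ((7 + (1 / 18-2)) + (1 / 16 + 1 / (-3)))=243 / 5779750912000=0.00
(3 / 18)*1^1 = 1 / 6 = 0.17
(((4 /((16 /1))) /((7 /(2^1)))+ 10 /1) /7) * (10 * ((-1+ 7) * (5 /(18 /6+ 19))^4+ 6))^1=496773315 /5739272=86.56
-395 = -395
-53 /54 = -0.98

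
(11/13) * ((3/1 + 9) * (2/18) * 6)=6.77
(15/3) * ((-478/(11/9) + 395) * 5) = 1075/11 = 97.73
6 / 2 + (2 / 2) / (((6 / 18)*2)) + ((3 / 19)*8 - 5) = 29 / 38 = 0.76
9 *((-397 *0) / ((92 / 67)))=0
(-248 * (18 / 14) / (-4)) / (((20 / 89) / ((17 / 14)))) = 422127 / 980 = 430.74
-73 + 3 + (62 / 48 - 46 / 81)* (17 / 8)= -354907 / 5184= -68.46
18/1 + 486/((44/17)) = 4527/22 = 205.77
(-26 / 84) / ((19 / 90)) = -195 / 133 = -1.47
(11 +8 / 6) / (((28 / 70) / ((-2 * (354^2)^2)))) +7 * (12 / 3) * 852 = -968419467264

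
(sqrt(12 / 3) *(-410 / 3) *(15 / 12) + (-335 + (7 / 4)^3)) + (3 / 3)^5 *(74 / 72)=-386081 / 576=-670.28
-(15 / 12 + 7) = -33 / 4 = -8.25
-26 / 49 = -0.53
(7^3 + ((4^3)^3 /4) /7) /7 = 67937 /49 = 1386.47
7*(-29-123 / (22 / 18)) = -9982 / 11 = -907.45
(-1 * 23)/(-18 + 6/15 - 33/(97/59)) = 11155/18271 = 0.61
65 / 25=13 / 5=2.60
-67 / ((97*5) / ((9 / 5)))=-603 / 2425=-0.25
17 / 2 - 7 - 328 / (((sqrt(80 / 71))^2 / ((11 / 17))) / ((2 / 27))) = -57157 / 4590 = -12.45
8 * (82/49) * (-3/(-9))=656/147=4.46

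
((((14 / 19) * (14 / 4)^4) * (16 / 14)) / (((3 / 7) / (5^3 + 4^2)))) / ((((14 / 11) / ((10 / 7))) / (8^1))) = 373328.42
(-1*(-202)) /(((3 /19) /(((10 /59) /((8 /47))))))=450965 /354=1273.91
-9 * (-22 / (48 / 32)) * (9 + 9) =2376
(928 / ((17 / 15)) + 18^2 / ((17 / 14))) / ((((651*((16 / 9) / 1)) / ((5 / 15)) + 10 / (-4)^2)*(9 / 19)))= 935104 / 1416831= 0.66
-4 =-4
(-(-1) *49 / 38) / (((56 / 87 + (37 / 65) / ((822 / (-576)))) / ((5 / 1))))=189810075 / 7206928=26.34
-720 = -720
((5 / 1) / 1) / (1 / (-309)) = -1545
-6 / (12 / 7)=-7 / 2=-3.50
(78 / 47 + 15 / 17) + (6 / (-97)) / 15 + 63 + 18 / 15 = 5172380 / 77503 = 66.74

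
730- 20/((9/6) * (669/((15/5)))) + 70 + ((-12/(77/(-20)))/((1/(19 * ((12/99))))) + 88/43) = 19715830304/24365649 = 809.16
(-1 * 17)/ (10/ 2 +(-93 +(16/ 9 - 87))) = 153/ 1559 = 0.10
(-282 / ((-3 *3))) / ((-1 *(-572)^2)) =-47 / 490776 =-0.00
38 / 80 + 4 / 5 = 51 / 40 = 1.28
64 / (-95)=-64 / 95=-0.67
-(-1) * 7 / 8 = 7 / 8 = 0.88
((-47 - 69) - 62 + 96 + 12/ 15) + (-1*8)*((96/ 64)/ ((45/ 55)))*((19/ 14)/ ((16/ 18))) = -14503/ 140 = -103.59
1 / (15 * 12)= 0.01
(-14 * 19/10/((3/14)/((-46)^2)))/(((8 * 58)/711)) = -116722263/290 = -402490.56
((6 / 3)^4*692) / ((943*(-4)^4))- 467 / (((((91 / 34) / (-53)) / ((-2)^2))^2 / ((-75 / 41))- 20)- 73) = 6926726511599533 / 1366928689934012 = 5.07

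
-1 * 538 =-538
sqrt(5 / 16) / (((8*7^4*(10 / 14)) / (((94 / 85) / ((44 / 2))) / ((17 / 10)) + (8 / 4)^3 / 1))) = 12763*sqrt(5) / 87231760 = 0.00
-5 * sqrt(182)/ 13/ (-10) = sqrt(182)/ 26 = 0.52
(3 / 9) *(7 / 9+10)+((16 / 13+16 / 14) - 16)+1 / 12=-9.95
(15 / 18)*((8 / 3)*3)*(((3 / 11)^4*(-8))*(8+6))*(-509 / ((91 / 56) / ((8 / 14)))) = 140728320 / 190333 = 739.38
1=1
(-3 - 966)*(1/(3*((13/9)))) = -2907/13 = -223.62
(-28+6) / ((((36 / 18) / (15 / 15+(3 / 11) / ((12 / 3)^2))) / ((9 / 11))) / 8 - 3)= 8.15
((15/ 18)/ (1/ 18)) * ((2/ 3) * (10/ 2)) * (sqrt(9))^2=450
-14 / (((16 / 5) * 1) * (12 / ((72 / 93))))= -0.28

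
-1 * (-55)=55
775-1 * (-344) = 1119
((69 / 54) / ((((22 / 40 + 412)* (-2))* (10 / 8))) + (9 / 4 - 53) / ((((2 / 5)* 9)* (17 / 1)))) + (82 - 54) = 91463665 / 3366408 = 27.17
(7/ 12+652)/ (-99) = -7831/ 1188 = -6.59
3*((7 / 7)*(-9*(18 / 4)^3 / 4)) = -19683 / 32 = -615.09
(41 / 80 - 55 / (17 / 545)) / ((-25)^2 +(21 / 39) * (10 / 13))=-405144207 / 143745200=-2.82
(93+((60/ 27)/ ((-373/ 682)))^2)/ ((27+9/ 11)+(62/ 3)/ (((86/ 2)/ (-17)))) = 583733252861/ 104730746040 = 5.57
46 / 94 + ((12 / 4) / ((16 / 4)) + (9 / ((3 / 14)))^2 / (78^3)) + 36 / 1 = 46148197 / 1239108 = 37.24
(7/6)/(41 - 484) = -0.00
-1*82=-82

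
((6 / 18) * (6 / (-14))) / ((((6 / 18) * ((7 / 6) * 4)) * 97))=-9 / 9506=-0.00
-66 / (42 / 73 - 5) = 4818 / 323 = 14.92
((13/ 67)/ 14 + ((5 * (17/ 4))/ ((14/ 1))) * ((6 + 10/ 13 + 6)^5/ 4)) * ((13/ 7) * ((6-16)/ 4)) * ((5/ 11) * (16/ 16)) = -160234563394925/ 589384796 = -271867.49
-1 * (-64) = 64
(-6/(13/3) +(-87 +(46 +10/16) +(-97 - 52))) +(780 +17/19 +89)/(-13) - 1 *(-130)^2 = -33903565/1976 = -17157.67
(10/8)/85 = 1/68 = 0.01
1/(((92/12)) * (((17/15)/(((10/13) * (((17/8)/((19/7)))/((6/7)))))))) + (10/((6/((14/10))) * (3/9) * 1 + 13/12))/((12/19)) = 61221265/9589528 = 6.38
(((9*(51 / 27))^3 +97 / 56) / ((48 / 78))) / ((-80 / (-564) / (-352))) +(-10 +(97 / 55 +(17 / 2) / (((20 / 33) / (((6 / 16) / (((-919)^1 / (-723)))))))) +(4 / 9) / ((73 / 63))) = -32761528489968059 / 1653023680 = -19819152.55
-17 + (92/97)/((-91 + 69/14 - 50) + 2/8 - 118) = -509653/29973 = -17.00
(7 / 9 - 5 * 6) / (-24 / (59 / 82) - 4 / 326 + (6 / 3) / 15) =0.88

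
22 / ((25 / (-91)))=-2002 / 25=-80.08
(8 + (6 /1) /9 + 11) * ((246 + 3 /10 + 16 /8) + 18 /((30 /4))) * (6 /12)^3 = 147913 /240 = 616.30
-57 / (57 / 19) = -19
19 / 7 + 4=6.71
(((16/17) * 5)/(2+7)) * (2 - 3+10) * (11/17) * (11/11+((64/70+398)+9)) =2518912/2023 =1245.14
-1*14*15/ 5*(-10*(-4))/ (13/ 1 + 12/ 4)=-105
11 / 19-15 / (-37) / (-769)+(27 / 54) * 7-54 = -53975911 / 1081214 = -49.92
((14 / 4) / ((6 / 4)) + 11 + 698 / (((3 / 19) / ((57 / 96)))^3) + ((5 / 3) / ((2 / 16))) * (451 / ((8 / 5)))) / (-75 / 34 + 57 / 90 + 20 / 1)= 1537435554265 / 692895744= 2218.86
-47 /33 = -1.42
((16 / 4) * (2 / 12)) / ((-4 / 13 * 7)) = -13 / 42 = -0.31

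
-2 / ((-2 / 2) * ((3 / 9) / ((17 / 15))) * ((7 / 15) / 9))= 918 / 7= 131.14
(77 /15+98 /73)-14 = -8239 /1095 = -7.52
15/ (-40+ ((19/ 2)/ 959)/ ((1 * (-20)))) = -191800/ 511473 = -0.37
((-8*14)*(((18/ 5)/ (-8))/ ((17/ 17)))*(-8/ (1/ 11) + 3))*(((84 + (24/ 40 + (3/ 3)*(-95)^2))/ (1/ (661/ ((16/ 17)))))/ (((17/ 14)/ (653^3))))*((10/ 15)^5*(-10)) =223462830265308516736/ 27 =8276401120937352471.70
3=3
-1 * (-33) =33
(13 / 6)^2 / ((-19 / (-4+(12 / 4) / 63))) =14027 / 14364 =0.98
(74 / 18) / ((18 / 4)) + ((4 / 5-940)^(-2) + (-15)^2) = 403537162409 / 1786245696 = 225.91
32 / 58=16 / 29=0.55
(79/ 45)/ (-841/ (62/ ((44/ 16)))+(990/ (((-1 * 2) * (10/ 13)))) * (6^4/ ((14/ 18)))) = -137144/ 83767463505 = -0.00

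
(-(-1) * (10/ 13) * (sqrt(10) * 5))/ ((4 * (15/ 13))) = 5 * sqrt(10)/ 6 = 2.64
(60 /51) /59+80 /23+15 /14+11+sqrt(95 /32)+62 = sqrt(190) /8+25052353 /322966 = 79.29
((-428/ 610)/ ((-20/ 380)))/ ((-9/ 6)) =-8132/ 915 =-8.89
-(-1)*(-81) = -81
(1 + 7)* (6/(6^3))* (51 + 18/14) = 244/21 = 11.62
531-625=-94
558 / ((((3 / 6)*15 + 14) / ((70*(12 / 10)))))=93744 / 43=2180.09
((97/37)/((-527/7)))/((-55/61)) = 41419/1072445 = 0.04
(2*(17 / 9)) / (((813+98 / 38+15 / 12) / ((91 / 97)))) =235144 / 54194967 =0.00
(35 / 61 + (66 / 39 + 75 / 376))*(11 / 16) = 8086617 / 4770688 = 1.70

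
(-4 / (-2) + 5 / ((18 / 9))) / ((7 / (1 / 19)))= 9 / 266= 0.03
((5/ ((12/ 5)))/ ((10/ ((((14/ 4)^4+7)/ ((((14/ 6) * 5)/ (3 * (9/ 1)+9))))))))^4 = 108980258088321/ 1048576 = 103931673.13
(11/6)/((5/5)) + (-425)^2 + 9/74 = 20049592/111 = 180626.95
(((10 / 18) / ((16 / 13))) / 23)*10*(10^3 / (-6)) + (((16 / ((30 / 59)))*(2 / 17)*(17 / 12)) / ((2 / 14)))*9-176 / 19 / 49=1720008569 / 5781510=297.50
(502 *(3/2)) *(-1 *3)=-2259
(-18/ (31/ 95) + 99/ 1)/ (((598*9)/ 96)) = 7248/ 9269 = 0.78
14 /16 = 0.88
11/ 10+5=61/ 10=6.10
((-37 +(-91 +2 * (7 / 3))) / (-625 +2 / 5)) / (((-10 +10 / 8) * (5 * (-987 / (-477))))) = -0.00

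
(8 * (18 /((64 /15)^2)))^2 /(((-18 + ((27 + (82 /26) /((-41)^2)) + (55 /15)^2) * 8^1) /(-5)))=-98353490625 /96064110592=-1.02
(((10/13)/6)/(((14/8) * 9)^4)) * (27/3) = 1280/68262831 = 0.00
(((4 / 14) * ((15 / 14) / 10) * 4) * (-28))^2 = 576 / 49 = 11.76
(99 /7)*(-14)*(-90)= 17820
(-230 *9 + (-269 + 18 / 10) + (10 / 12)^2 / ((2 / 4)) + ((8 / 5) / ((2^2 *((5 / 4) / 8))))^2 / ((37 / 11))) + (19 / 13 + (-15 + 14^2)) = -11641769771 / 5411250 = -2151.40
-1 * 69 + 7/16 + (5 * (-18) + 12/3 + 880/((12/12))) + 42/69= 267185/368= 726.05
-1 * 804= -804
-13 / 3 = -4.33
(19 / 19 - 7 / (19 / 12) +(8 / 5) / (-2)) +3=-116 / 95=-1.22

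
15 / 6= 5 / 2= 2.50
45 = 45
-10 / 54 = -5 / 27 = -0.19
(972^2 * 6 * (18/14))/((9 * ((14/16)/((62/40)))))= 351459648/245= 1434529.18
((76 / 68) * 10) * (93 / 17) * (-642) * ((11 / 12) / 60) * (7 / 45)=-4852771 / 52020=-93.29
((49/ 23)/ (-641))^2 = 2401/ 217356049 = 0.00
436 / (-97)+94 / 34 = -2853 / 1649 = -1.73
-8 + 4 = -4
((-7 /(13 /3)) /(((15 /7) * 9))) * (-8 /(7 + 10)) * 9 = 0.35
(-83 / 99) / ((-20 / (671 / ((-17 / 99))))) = -55693 / 340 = -163.80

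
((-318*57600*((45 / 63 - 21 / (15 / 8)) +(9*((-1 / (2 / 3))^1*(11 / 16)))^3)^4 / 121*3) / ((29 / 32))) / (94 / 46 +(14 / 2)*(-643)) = 24510521684092000958006771582207648580033 / 511226920287090575723724800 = 47944505094386.63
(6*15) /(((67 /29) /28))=1090.75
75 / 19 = 3.95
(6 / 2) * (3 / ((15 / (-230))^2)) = 2116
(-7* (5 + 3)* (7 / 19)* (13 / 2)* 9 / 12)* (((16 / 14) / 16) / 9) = -0.80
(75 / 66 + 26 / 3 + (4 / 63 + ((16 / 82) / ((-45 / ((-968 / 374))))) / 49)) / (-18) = -111203123 / 202868820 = -0.55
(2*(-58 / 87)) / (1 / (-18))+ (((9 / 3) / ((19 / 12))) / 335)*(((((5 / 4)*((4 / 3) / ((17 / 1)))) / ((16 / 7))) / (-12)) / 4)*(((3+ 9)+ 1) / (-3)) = 99721819 / 4155072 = 24.00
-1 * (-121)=121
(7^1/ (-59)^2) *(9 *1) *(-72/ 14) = -0.09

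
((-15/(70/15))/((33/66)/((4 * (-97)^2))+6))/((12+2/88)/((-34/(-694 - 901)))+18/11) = -2533655520/2675212396493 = -0.00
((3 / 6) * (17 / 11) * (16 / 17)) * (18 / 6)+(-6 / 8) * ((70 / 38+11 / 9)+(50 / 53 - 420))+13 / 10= 52417919 / 166155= 315.48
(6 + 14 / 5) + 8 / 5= 52 / 5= 10.40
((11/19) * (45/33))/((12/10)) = 25/38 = 0.66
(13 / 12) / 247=1 / 228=0.00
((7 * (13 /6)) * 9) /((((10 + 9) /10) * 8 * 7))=195 /152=1.28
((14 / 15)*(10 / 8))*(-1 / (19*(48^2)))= -7 / 262656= -0.00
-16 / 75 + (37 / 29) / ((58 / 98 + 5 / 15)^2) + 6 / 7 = 601052617 / 281601600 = 2.13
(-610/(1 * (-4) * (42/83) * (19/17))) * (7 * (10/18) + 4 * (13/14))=206140045/100548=2050.17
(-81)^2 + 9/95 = 623304/95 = 6561.09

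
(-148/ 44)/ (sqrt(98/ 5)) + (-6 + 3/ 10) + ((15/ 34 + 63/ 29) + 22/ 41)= -257698/ 101065 - 37* sqrt(10)/ 154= -3.31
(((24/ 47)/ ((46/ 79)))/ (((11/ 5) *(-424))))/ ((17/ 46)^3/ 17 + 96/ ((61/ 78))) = -152955060/ 19971755827397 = -0.00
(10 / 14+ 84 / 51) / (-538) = -281 / 64022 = -0.00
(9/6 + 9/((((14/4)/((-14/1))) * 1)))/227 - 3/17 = -2535/7718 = -0.33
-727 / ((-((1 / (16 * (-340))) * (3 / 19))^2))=7766751539200 / 9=862972393244.44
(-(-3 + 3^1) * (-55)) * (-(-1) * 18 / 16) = 0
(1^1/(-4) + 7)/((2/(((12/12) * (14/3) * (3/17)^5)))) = 15309/5679428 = 0.00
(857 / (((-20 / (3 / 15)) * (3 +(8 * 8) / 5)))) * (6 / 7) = -2571 / 5530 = -0.46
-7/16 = -0.44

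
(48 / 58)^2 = 576 / 841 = 0.68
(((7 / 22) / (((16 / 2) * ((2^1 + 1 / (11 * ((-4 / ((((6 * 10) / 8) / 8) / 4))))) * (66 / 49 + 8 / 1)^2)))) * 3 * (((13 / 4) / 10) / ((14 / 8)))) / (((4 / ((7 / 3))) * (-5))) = -218491 / 14728054850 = -0.00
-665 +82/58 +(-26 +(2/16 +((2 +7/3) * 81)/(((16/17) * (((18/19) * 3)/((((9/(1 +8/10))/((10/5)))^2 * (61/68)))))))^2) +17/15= 61662033143947/114032640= 540740.21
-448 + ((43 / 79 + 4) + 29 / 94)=-443.15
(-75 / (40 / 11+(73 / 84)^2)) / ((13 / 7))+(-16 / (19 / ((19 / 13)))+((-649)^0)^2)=-41770977 / 4431167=-9.43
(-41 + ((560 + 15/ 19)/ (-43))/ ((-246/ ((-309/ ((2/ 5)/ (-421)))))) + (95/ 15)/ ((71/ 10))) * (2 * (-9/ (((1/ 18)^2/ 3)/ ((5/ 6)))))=-596468085817815/ 2378287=-250797353.65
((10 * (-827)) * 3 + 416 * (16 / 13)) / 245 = -24298 / 245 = -99.18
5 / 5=1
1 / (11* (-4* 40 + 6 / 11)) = -1 / 1754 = -0.00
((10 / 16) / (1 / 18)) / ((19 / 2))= 45 / 38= 1.18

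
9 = 9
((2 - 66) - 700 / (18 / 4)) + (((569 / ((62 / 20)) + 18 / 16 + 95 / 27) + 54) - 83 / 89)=12934229 / 595944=21.70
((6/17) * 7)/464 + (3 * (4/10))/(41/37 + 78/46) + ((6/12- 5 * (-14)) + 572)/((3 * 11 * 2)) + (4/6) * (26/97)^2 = 74625713854579/7304740002120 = 10.22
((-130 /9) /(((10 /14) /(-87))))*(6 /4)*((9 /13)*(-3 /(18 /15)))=-9135 /2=-4567.50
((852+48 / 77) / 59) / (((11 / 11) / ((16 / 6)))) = 175072 / 4543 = 38.54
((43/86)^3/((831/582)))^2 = 9409/1227664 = 0.01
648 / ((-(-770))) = 324 / 385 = 0.84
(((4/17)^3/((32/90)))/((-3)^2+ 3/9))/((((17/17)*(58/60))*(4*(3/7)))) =675/284954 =0.00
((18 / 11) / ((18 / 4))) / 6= 2 / 33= 0.06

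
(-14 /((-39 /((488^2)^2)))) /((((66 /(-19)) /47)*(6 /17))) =-3013337058400256 /3861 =-780455078580.74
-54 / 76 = -27 / 38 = -0.71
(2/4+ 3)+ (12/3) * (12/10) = 8.30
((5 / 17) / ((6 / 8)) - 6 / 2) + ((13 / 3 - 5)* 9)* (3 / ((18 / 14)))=-16.61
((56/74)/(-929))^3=-21952/40611807053117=-0.00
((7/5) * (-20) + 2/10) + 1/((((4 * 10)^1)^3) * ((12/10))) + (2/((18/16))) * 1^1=-26.02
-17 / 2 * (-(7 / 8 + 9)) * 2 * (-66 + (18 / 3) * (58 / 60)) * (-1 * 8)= 404243 / 5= 80848.60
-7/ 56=-1/ 8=-0.12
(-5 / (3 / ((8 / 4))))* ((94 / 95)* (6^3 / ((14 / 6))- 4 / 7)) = -17296 / 57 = -303.44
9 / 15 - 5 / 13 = 14 / 65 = 0.22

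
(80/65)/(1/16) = 256/13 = 19.69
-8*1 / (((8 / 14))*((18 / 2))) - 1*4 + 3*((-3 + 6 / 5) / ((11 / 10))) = -1036 / 99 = -10.46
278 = 278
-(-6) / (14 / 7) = 3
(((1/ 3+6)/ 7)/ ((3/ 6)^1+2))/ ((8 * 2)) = 19/ 840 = 0.02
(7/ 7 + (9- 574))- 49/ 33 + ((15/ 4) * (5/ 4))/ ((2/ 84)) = -97313/ 264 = -368.61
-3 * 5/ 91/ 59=-15/ 5369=-0.00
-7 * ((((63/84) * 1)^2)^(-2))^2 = -458752/6561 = -69.92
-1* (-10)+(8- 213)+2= -193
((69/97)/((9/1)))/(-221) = -23/64311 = -0.00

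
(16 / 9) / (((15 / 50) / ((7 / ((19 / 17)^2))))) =323680 / 9747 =33.21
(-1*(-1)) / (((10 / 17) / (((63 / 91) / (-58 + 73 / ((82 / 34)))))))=-2091 / 49270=-0.04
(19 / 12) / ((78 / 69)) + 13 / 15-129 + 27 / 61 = -4005921 / 31720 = -126.29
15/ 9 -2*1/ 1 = -1/ 3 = -0.33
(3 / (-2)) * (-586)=879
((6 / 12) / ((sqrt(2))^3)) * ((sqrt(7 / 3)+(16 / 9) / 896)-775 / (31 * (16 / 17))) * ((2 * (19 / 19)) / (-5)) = sqrt(2) * (26773-336 * sqrt(21)) / 20160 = 1.77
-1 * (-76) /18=38 /9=4.22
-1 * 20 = -20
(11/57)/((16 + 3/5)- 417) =-5/10374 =-0.00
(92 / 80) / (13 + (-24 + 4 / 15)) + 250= 6997 / 28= 249.89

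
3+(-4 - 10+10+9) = 8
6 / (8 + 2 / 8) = 8 / 11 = 0.73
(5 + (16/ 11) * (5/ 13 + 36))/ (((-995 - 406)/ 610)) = -25.22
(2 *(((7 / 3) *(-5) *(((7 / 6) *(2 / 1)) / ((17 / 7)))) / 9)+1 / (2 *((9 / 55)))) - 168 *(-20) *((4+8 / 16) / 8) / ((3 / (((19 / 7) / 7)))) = 4720225 / 19278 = 244.85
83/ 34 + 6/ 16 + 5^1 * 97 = 66343/ 136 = 487.82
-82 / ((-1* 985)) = 82 / 985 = 0.08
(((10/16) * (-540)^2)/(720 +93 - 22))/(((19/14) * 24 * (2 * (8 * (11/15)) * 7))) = 455625/5290208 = 0.09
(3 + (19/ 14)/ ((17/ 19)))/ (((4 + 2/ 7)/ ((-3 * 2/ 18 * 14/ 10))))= -301/ 612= -0.49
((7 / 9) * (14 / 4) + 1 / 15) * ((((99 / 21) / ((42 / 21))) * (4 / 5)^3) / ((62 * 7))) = 22088 / 2848125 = 0.01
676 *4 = 2704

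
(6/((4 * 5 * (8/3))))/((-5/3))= -27/400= -0.07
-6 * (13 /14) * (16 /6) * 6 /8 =-78 /7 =-11.14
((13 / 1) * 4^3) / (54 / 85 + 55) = 70720 / 4729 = 14.95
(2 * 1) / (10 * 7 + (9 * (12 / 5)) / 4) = 10 / 377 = 0.03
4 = 4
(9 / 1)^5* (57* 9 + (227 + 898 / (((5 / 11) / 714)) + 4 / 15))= 83336955948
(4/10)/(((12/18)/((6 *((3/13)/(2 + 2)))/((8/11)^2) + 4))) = 4647/1664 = 2.79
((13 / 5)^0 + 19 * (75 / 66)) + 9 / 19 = 9641 / 418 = 23.06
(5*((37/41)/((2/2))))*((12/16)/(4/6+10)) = 0.32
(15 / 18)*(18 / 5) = 3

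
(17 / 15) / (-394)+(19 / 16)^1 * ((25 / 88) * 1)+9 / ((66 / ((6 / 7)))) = 1195069 / 2647680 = 0.45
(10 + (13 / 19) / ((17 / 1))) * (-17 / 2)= -3243 / 38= -85.34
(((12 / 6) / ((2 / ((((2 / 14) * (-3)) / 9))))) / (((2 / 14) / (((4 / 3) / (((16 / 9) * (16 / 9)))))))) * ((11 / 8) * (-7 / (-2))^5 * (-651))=1083194343 / 16384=66112.94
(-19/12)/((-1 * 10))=0.16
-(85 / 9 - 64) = 54.56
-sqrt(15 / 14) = -sqrt(210) / 14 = -1.04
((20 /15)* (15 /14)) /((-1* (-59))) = 0.02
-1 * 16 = -16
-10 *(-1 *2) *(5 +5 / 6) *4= 1400 / 3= 466.67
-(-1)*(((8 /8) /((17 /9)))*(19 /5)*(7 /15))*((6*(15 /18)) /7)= 0.67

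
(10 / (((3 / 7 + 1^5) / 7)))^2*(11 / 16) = 26411 / 16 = 1650.69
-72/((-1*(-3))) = -24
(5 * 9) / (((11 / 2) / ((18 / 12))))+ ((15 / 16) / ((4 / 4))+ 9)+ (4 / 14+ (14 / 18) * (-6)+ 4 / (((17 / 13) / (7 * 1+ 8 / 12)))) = 2593721 / 62832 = 41.28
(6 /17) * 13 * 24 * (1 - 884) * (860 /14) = -5972938.49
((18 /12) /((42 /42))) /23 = 3 /46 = 0.07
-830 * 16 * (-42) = 557760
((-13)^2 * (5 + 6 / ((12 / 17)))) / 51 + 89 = 4547 / 34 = 133.74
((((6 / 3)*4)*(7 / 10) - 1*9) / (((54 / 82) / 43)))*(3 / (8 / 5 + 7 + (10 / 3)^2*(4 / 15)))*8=-719304 / 1561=-460.80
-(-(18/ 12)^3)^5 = 14348907/ 32768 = 437.89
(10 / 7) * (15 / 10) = 15 / 7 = 2.14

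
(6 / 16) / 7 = 3 / 56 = 0.05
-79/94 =-0.84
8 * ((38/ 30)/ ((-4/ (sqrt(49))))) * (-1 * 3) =266/ 5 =53.20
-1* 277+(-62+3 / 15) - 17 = -355.80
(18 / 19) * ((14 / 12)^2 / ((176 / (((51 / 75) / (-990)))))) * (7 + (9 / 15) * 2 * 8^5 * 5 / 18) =-27313237 / 496584000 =-0.06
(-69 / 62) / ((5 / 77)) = -5313 / 310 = -17.14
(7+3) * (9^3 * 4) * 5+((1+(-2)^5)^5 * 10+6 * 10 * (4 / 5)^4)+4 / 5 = -35768210578 / 125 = -286145684.62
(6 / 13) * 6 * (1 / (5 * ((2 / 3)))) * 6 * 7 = 2268 / 65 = 34.89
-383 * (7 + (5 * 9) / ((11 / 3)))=-7381.45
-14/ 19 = -0.74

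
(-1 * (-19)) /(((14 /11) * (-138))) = -209 /1932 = -0.11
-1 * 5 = -5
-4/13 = -0.31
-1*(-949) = 949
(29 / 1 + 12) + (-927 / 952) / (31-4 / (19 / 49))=5107321 / 124712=40.95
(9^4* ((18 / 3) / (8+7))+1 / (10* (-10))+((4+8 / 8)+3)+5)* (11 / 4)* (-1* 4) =-2901129 / 100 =-29011.29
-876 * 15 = -13140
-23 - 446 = -469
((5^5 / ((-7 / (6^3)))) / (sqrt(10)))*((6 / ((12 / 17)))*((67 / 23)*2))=-76882500*sqrt(10) / 161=-1510085.79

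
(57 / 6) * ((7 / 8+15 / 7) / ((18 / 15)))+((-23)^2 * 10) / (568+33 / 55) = 63418765 / 1910496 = 33.19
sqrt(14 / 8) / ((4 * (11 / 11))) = sqrt(7) / 8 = 0.33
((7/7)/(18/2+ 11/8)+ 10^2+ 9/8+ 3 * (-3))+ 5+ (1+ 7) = 69867/664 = 105.22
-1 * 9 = -9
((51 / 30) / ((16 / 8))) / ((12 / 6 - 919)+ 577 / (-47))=-799 / 873520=-0.00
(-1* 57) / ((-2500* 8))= 57 / 20000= 0.00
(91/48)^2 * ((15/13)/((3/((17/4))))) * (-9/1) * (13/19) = -703885/19456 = -36.18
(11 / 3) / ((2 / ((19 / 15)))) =209 / 90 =2.32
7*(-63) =-441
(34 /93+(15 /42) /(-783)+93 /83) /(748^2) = 41902169 /15780936767904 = 0.00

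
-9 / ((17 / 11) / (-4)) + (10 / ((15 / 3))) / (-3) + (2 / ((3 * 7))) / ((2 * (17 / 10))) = 2696 / 119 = 22.66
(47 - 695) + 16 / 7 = -4520 / 7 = -645.71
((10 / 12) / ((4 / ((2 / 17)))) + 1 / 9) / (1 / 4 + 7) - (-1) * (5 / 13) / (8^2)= 91241 / 3691584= 0.02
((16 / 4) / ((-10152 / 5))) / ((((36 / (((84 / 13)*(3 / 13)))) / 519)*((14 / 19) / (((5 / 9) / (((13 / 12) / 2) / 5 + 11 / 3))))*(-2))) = 410875 / 97150833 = 0.00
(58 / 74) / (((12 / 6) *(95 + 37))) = 29 / 9768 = 0.00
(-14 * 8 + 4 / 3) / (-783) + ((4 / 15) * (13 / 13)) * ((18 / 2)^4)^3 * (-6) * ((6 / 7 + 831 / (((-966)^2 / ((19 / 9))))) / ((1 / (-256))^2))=-25439861723426541.44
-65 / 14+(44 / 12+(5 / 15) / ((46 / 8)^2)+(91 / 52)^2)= 124207 / 59248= 2.10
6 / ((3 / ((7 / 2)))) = 7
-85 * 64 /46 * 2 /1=-5440 /23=-236.52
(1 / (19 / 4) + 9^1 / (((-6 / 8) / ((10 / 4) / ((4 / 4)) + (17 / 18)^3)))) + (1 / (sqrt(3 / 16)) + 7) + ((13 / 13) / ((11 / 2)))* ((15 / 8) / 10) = -13352689 / 406296 + 4* sqrt(3) / 3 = -30.56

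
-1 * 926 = -926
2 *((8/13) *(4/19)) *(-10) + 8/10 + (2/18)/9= -177937/100035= -1.78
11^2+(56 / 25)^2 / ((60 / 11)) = 1142999 / 9375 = 121.92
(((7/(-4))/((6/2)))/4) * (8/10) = -7/60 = -0.12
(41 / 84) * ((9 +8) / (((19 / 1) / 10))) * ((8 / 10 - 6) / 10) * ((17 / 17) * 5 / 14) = -9061 / 11172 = -0.81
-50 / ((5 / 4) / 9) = -360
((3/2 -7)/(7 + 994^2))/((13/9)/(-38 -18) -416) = 396/29595698873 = 0.00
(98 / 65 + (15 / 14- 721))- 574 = -1176103 / 910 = -1292.42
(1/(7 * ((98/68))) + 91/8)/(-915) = -2099/167384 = -0.01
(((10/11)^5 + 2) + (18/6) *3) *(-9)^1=-16844049/161051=-104.59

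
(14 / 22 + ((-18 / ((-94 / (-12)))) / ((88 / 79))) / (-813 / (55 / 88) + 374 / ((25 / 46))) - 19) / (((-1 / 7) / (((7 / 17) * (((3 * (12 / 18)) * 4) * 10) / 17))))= 1850334710 / 7429901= 249.04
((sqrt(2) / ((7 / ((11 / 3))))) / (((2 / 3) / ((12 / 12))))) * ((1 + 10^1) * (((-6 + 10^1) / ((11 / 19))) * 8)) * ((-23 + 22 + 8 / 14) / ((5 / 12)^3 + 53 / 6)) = -1575936 * sqrt(2) / 68551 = -32.51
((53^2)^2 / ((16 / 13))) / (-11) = -102576253 / 176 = -582819.62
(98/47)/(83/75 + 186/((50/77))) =3675/506801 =0.01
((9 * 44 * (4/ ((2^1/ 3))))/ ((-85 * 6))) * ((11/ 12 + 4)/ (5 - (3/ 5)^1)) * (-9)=1593/ 34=46.85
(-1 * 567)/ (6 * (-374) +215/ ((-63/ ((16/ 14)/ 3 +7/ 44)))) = 33006204/ 130735013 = 0.25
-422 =-422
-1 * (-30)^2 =-900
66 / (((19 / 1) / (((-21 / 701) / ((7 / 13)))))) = -2574 / 13319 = -0.19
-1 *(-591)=591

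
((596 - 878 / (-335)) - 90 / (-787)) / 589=157853556 / 155286905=1.02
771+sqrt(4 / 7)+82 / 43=773.66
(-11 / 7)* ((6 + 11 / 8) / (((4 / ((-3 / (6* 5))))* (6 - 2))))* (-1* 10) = -649 / 896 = -0.72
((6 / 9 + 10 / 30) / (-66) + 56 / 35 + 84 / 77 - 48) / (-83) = 14957 / 27390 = 0.55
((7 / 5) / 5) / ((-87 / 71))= -497 / 2175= -0.23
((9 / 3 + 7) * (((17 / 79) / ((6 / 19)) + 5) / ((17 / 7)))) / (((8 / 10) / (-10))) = -2356375 / 8058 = -292.43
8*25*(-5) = -1000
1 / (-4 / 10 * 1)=-5 / 2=-2.50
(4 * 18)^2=5184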